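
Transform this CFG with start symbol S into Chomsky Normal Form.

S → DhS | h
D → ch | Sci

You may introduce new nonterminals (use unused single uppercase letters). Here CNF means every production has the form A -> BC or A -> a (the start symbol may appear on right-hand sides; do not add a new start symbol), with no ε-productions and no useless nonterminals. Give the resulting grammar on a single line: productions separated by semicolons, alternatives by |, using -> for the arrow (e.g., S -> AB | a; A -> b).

S -> h | DF; A -> c; B -> i; C -> h; D -> AC | SE; E -> AB; F -> CS

No ε-productions.
No unit productions to eliminate.
TERM: introduce A -> c, C -> h, B -> i and substitute in every rule of length ≥2.
BIN: D -> SAB becomes D -> SE, E -> AB; S -> DCS becomes S -> DF, F -> CS.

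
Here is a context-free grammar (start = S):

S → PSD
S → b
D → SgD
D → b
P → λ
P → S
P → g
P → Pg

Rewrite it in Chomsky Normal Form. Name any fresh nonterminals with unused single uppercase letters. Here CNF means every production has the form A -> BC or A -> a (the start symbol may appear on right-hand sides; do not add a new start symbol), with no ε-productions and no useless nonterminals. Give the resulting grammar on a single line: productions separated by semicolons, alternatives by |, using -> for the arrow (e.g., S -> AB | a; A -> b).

Nullable: {P}; after ε-elimination: S -> b | SD | PSD; D -> b | SgD; P -> S | g | Pg.
After unit-elimination: S -> b | SD | PSD; D -> b | SgD; P -> b | g | Pg | SD | PSD.
TERM: introduce A -> g and substitute in every rule of length ≥2.
BIN: D -> SAD becomes D -> SB, B -> AD; P -> PSD becomes P -> PC, C -> SD; S -> PSD becomes S -> PE, E -> SD.

S -> b | PE | SD; A -> g; B -> AD; C -> SD; D -> b | SB; E -> SD; P -> b | g | PA | PC | SD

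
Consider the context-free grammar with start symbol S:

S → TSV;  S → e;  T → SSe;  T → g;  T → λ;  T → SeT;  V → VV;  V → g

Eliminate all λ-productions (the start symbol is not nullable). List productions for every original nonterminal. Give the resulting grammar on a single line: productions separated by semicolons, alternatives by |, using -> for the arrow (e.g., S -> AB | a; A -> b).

Nullable set: {T}.
S -> TSV: T nullable, giving SV | TSV.
Drop T -> λ.
T -> SeT: T nullable, giving Se | SeT.
Unchanged (no nullable symbols): S -> e; T -> SSe; T -> g; V -> VV; V -> g.

S -> e | SV | TSV; T -> g | Se | SSe | SeT; V -> g | VV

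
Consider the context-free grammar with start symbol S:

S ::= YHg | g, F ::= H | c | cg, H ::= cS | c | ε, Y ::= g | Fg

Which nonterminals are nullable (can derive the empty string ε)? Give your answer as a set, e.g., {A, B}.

{F, H}

Directly nullable (have an ε-rule): {H}.
F is nullable via F -> H (every symbol on the right is already known nullable).
Not nullable: S, Y — each has a terminal in every rule's right-hand side or depends on a non-nullable symbol.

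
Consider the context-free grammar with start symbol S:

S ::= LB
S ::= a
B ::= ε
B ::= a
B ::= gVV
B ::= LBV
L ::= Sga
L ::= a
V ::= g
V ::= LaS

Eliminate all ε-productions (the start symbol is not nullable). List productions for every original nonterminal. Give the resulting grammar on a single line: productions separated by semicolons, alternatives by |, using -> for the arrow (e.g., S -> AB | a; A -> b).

Nullable set: {B}.
S -> LB: B nullable, giving L | LB.
Drop B -> ε.
B -> LBV: B nullable, giving LBV | LV.
Unchanged (no nullable symbols): S -> a; B -> a; B -> gVV; L -> Sga; L -> a; V -> LaS; V -> g.

S -> L | a | LB; B -> a | LV | LBV | gVV; L -> a | Sga; V -> g | LaS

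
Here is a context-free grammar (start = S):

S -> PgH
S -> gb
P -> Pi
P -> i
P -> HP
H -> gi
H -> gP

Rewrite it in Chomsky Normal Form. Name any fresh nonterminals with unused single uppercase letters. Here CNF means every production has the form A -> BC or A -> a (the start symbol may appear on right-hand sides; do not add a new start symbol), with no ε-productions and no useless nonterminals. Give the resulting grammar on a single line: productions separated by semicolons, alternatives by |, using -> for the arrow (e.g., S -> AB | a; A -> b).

No ε-productions.
No unit productions to eliminate.
TERM: introduce C -> b, A -> g, B -> i and substitute in every rule of length ≥2.
BIN: S -> PAH becomes S -> PD, D -> AH.

S -> AC | PD; A -> g; B -> i; C -> b; D -> AH; H -> AB | AP; P -> i | HP | PB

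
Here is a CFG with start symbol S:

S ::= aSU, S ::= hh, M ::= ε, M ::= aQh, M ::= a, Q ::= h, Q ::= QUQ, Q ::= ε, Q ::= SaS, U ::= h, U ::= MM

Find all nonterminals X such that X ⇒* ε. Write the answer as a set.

Directly nullable (have an ε-rule): {M, Q}.
U is nullable via U -> MM (every symbol on the right is already known nullable).
Not nullable: S — each has a terminal in every rule's right-hand side or depends on a non-nullable symbol.

{M, Q, U}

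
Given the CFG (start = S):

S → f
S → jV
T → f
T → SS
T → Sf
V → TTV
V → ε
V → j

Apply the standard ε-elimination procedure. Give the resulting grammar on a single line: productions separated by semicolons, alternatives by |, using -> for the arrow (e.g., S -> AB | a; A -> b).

Nullable set: {V}.
S -> jV: V nullable, giving j | jV.
Drop V -> ε.
V -> TTV: V nullable, giving TT | TTV.
Unchanged (no nullable symbols): S -> f; T -> SS; T -> Sf; T -> f; V -> j.

S -> f | j | jV; T -> f | SS | Sf; V -> j | TT | TTV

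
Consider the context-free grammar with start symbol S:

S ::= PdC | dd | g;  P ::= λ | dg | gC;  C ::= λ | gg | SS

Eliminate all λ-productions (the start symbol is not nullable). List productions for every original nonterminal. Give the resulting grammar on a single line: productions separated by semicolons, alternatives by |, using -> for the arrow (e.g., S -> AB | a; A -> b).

Nullable set: {C, P}.
S -> PdC: P, C nullable, giving Pd | PdC | d | dC.
Drop C -> λ.
Drop P -> λ.
P -> gC: C nullable, giving g | gC.
Unchanged (no nullable symbols): S -> dd; S -> g; C -> SS; C -> gg; P -> dg.

S -> d | g | Pd | dC | dd | PdC; C -> SS | gg; P -> g | dg | gC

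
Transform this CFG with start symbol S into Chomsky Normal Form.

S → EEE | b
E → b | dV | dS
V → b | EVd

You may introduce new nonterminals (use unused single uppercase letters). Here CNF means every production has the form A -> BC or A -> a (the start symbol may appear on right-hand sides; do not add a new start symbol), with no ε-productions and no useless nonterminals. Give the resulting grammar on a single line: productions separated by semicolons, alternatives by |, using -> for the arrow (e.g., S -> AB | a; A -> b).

No ε-productions.
No unit productions to eliminate.
TERM: introduce A -> d and substitute in every rule of length ≥2.
BIN: S -> EEE becomes S -> EB, B -> EE; V -> EVA becomes V -> EC, C -> VA.

S -> b | EB; A -> d; B -> EE; C -> VA; E -> b | AS | AV; V -> b | EC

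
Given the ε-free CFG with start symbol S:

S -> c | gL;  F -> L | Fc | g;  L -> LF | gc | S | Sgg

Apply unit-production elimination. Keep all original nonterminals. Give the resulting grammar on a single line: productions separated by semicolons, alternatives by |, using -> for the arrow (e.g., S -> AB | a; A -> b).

Unit productions: F->L, L->S.
Unit pairs (A ⇒* B via units): (F,L), (F,S), (L,S).
S: inherits non-unit rules of {S} → c | gL.
F: inherits non-unit rules of {F, L, S} → Fc | LF | Sgg | c | g | gL | gc.
L: inherits non-unit rules of {L, S} → LF | Sgg | c | gL | gc.

S -> c | gL; F -> c | g | Fc | LF | gL | gc | Sgg; L -> c | LF | gL | gc | Sgg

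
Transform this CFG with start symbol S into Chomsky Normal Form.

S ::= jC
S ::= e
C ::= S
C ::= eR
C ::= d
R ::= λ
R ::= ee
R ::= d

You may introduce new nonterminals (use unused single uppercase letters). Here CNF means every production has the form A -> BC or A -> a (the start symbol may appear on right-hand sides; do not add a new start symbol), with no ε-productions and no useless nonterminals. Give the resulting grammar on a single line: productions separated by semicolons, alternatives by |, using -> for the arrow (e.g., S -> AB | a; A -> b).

Nullable: {R}; after ε-elimination: S -> e | jC; C -> S | d | e | eR; R -> d | ee.
After unit-elimination: S -> e | jC; C -> d | e | eR | jC; R -> d | ee.
TERM: introduce A -> e, B -> j and substitute in every rule of length ≥2.

S -> e | BC; A -> e; B -> j; C -> d | e | AR | BC; R -> d | AA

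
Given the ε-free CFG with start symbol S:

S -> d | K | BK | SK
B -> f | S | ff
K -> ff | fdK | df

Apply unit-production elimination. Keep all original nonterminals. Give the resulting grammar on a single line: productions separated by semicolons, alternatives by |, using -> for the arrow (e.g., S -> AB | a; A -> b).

Unit productions: B->S, S->K.
Unit pairs (A ⇒* B via units): (B,K), (B,S), (S,K).
S: inherits non-unit rules of {K, S} → BK | SK | d | df | fdK | ff.
B: inherits non-unit rules of {B, K, S} → BK | SK | d | df | f | fdK | ff.
K: inherits non-unit rules of {K} → df | fdK | ff.

S -> d | BK | SK | df | ff | fdK; B -> d | f | BK | SK | df | ff | fdK; K -> df | ff | fdK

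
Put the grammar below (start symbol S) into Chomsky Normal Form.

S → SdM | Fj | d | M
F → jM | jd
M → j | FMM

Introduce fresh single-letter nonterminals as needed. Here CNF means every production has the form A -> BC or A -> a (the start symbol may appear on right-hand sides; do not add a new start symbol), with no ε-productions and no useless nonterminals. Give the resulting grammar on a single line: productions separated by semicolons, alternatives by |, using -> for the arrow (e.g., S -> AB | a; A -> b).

No ε-productions.
After unit-elimination: S -> d | j | Fj | FMM | SdM; F -> jM | jd; M -> j | FMM.
TERM: introduce B -> d, A -> j and substitute in every rule of length ≥2.
BIN: M -> FMM becomes M -> FC, C -> MM; S -> FMM becomes S -> FD, D -> MM; S -> SBM becomes S -> SE, E -> BM.

S -> d | j | FA | FD | SE; A -> j; B -> d; C -> MM; D -> MM; E -> BM; F -> AB | AM; M -> j | FC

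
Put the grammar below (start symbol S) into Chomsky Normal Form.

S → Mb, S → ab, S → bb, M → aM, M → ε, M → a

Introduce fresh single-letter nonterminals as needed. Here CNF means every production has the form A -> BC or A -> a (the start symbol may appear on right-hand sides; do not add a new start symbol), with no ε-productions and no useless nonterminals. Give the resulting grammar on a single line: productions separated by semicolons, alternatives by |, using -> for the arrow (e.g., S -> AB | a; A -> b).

S -> b | AB | BB | MB; A -> a; B -> b; M -> a | AM

Nullable: {M}; after ε-elimination: S -> b | Mb | ab | bb; M -> a | aM.
No unit productions to eliminate.
TERM: introduce A -> a, B -> b and substitute in every rule of length ≥2.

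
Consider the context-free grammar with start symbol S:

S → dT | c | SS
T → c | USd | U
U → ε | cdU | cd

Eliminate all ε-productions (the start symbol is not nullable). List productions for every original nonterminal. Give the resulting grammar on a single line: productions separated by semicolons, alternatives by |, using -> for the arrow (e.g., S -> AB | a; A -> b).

Nullable set: {T, U}.
S -> dT: T nullable, giving d | dT.
T -> U: U nullable, giving U.
T -> USd: U nullable, giving Sd | USd.
Drop U -> ε.
U -> cdU: U nullable, giving cd | cdU.
Unchanged (no nullable symbols): S -> SS; S -> c; T -> c; U -> cd.

S -> c | d | SS | dT; T -> U | c | Sd | USd; U -> cd | cdU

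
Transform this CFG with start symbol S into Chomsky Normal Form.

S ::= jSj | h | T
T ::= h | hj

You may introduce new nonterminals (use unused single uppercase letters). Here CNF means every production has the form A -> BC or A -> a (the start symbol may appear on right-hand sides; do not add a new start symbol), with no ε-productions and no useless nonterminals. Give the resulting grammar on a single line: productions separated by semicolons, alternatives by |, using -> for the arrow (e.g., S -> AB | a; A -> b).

S -> h | AB | BC; A -> h; B -> j; C -> SB

No ε-productions.
After unit-elimination: S -> h | hj | jSj; T -> h | hj.
TERM: introduce A -> h, B -> j and substitute in every rule of length ≥2.
BIN: S -> BSB becomes S -> BC, C -> SB.
Drop unreachable/unproductive: T.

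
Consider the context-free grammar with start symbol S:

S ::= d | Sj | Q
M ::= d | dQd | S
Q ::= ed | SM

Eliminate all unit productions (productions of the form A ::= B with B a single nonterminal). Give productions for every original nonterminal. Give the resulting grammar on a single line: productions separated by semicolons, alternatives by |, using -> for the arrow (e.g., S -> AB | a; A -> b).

Unit productions: M->S, S->Q.
Unit pairs (A ⇒* B via units): (M,Q), (M,S), (S,Q).
S: inherits non-unit rules of {Q, S} → SM | Sj | d | ed.
M: inherits non-unit rules of {M, Q, S} → SM | Sj | d | dQd | ed.
Q: inherits non-unit rules of {Q} → SM | ed.

S -> d | SM | Sj | ed; M -> d | SM | Sj | ed | dQd; Q -> SM | ed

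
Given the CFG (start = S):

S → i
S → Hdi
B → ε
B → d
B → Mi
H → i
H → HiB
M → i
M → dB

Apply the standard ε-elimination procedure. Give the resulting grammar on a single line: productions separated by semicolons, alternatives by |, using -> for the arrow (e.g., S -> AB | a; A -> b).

Nullable set: {B}.
Drop B -> ε.
H -> HiB: B nullable, giving Hi | HiB.
M -> dB: B nullable, giving d | dB.
Unchanged (no nullable symbols): S -> Hdi; S -> i; B -> Mi; B -> d; H -> i; M -> i.

S -> i | Hdi; B -> d | Mi; H -> i | Hi | HiB; M -> d | i | dB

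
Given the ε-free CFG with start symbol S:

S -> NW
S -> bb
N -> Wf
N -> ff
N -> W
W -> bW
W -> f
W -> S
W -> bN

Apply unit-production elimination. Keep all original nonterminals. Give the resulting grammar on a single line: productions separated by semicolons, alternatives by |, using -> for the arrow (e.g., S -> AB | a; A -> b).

S -> NW | bb; N -> f | NW | Wf | bN | bW | bb | ff; W -> f | NW | bN | bW | bb

Unit productions: N->W, W->S.
Unit pairs (A ⇒* B via units): (N,S), (N,W), (W,S).
S: inherits non-unit rules of {S} → NW | bb.
N: inherits non-unit rules of {N, S, W} → NW | Wf | bN | bW | bb | f | ff.
W: inherits non-unit rules of {S, W} → NW | bN | bW | bb | f.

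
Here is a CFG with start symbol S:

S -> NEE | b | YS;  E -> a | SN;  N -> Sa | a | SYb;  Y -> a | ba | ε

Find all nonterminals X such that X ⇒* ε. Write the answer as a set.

{Y}

Directly nullable (have an ε-rule): {Y}.
Not nullable: E, N, S — each has a terminal in every rule's right-hand side or depends on a non-nullable symbol.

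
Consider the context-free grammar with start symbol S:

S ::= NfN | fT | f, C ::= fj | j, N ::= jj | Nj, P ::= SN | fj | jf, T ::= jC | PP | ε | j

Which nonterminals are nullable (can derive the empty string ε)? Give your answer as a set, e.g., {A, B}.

{T}

Directly nullable (have an ε-rule): {T}.
Not nullable: C, N, P, S — each has a terminal in every rule's right-hand side or depends on a non-nullable symbol.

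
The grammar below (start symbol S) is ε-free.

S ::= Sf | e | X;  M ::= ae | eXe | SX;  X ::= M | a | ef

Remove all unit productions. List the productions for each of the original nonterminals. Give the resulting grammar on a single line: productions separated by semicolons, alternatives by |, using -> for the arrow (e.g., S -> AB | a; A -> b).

Unit productions: S->X, X->M.
Unit pairs (A ⇒* B via units): (S,M), (S,X), (X,M).
S: inherits non-unit rules of {M, S, X} → SX | Sf | a | ae | e | eXe | ef.
M: inherits non-unit rules of {M} → SX | ae | eXe.
X: inherits non-unit rules of {M, X} → SX | a | ae | eXe | ef.

S -> a | e | SX | Sf | ae | ef | eXe; M -> SX | ae | eXe; X -> a | SX | ae | ef | eXe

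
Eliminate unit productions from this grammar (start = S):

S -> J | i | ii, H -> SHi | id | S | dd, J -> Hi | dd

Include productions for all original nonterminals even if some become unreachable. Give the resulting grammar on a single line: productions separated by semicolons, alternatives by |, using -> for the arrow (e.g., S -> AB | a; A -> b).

S -> i | Hi | dd | ii; H -> i | Hi | dd | id | ii | SHi; J -> Hi | dd

Unit productions: H->S, S->J.
Unit pairs (A ⇒* B via units): (H,J), (H,S), (S,J).
S: inherits non-unit rules of {J, S} → Hi | dd | i | ii.
H: inherits non-unit rules of {H, J, S} → Hi | SHi | dd | i | id | ii.
J: inherits non-unit rules of {J} → Hi | dd.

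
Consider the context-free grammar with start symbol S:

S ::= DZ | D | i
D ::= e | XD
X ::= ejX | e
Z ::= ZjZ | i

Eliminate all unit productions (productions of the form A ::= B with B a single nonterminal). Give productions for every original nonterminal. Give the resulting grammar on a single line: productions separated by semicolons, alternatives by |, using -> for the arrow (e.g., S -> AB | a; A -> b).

Unit productions: S->D.
Unit pairs (A ⇒* B via units): (S,D).
S: inherits non-unit rules of {D, S} → DZ | XD | e | i.
D: inherits non-unit rules of {D} → XD | e.
X: inherits non-unit rules of {X} → e | ejX.
Z: inherits non-unit rules of {Z} → ZjZ | i.

S -> e | i | DZ | XD; D -> e | XD; X -> e | ejX; Z -> i | ZjZ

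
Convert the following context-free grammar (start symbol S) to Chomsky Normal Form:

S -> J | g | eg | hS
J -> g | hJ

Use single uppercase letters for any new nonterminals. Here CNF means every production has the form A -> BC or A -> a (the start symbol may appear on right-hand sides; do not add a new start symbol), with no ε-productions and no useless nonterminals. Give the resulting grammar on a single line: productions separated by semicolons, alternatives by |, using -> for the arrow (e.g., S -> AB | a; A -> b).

S -> g | AJ | AS | BC; A -> h; B -> e; C -> g; J -> g | AJ

No ε-productions.
After unit-elimination: S -> g | eg | hJ | hS; J -> g | hJ.
TERM: introduce B -> e, C -> g, A -> h and substitute in every rule of length ≥2.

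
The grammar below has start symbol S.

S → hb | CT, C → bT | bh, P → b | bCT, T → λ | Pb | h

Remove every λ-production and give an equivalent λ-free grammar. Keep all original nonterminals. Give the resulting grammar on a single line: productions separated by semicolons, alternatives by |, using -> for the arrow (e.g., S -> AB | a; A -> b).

Nullable set: {T}.
S -> CT: T nullable, giving C | CT.
C -> bT: T nullable, giving b | bT.
P -> bCT: T nullable, giving bC | bCT.
Drop T -> λ.
Unchanged (no nullable symbols): S -> hb; C -> bh; P -> b; T -> Pb; T -> h.

S -> C | CT | hb; C -> b | bT | bh; P -> b | bC | bCT; T -> h | Pb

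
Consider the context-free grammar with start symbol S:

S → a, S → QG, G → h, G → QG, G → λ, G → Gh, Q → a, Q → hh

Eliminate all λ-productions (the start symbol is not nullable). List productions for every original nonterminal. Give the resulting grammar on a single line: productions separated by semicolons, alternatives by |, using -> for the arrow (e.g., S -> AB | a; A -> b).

S -> Q | a | QG; G -> Q | h | Gh | QG; Q -> a | hh

Nullable set: {G}.
S -> QG: G nullable, giving Q | QG.
Drop G -> λ.
G -> Gh: G nullable, giving Gh | h.
G -> QG: G nullable, giving Q | QG.
Unchanged (no nullable symbols): S -> a; G -> h; Q -> a; Q -> hh.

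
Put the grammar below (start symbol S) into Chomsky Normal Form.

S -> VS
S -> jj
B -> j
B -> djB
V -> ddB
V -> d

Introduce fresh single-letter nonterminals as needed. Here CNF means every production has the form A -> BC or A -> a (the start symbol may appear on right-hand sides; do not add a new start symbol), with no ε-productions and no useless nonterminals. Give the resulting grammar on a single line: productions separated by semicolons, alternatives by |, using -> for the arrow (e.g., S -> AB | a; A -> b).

No ε-productions.
No unit productions to eliminate.
TERM: introduce A -> d, C -> j and substitute in every rule of length ≥2.
BIN: B -> ACB becomes B -> AD, D -> CB; V -> AAB becomes V -> AE, E -> AB.

S -> CC | VS; A -> d; B -> j | AD; C -> j; D -> CB; E -> AB; V -> d | AE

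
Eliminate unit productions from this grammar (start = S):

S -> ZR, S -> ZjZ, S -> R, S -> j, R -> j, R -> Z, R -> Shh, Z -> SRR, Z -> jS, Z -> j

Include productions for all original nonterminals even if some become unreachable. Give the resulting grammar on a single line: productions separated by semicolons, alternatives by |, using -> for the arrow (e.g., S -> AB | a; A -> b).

S -> j | ZR | jS | SRR | Shh | ZjZ; R -> j | jS | SRR | Shh; Z -> j | jS | SRR

Unit productions: R->Z, S->R.
Unit pairs (A ⇒* B via units): (R,Z), (S,R), (S,Z).
S: inherits non-unit rules of {R, S, Z} → SRR | Shh | ZR | ZjZ | j | jS.
R: inherits non-unit rules of {R, Z} → SRR | Shh | j | jS.
Z: inherits non-unit rules of {Z} → SRR | j | jS.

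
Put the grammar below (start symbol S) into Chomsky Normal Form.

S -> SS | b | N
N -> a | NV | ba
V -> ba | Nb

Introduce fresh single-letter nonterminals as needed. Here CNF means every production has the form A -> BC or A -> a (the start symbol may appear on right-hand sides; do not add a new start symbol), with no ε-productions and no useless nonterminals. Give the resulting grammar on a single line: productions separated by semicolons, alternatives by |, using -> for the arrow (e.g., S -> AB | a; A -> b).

No ε-productions.
After unit-elimination: S -> a | b | NV | SS | ba; N -> a | NV | ba; V -> Nb | ba.
TERM: introduce B -> a, A -> b and substitute in every rule of length ≥2.

S -> a | b | AB | NV | SS; A -> b; B -> a; N -> a | AB | NV; V -> AB | NA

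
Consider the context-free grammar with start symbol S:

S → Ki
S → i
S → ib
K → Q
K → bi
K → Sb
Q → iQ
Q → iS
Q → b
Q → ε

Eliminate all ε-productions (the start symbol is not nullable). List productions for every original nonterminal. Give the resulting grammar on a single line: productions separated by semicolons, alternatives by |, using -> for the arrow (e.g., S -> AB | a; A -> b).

Nullable set: {K, Q}.
S -> Ki: K nullable, giving Ki | i.
K -> Q: Q nullable, giving Q.
Drop Q -> ε.
Q -> iQ: Q nullable, giving i | iQ.
Unchanged (no nullable symbols): S -> i; S -> ib; K -> Sb; K -> bi; Q -> b; Q -> iS.

S -> i | Ki | ib; K -> Q | Sb | bi; Q -> b | i | iQ | iS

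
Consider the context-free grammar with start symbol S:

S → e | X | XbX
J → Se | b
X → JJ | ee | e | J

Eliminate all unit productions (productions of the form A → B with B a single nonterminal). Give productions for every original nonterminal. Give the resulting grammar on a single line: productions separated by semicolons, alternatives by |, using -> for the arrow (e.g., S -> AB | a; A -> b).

S -> b | e | JJ | Se | ee | XbX; J -> b | Se; X -> b | e | JJ | Se | ee

Unit productions: S->X, X->J.
Unit pairs (A ⇒* B via units): (S,J), (S,X), (X,J).
S: inherits non-unit rules of {J, S, X} → JJ | Se | XbX | b | e | ee.
J: inherits non-unit rules of {J} → Se | b.
X: inherits non-unit rules of {J, X} → JJ | Se | b | e | ee.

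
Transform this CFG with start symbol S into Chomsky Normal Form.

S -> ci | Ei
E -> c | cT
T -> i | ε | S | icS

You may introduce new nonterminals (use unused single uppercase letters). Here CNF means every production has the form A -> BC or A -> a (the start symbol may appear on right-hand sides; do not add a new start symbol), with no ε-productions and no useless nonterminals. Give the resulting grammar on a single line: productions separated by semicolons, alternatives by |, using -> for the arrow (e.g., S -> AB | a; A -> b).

Nullable: {T}; after ε-elimination: S -> Ei | ci; E -> c | cT; T -> S | i | icS.
After unit-elimination: S -> Ei | ci; E -> c | cT; T -> i | Ei | ci | icS.
TERM: introduce A -> c, B -> i and substitute in every rule of length ≥2.
BIN: T -> BAS becomes T -> BC, C -> AS.

S -> AB | EB; A -> c; B -> i; C -> AS; E -> c | AT; T -> i | AB | BC | EB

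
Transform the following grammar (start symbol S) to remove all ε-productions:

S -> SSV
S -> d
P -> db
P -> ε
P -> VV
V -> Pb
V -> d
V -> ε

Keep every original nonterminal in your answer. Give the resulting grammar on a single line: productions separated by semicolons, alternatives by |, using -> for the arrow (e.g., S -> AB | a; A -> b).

S -> d | SS | SSV; P -> V | VV | db; V -> b | d | Pb

Nullable set: {P, V}.
S -> SSV: V nullable, giving SS | SSV.
Drop P -> ε.
P -> VV: V, V nullable, giving V | VV.
Drop V -> ε.
V -> Pb: P nullable, giving Pb | b.
Unchanged (no nullable symbols): S -> d; P -> db; V -> d.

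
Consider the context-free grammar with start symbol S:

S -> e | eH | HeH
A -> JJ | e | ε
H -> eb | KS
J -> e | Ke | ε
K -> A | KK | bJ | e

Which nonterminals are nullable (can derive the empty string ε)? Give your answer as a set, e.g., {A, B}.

{A, J, K}

Directly nullable (have an ε-rule): {A, J}.
K is nullable via K -> A (every symbol on the right is already known nullable).
Not nullable: H, S — each has a terminal in every rule's right-hand side or depends on a non-nullable symbol.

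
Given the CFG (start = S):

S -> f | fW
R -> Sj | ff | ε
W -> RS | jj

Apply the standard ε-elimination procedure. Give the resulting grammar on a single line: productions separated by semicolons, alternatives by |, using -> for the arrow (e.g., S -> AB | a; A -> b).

Nullable set: {R}.
Drop R -> ε.
W -> RS: R nullable, giving RS | S.
Unchanged (no nullable symbols): S -> f; S -> fW; R -> Sj; R -> ff; W -> jj.

S -> f | fW; R -> Sj | ff; W -> S | RS | jj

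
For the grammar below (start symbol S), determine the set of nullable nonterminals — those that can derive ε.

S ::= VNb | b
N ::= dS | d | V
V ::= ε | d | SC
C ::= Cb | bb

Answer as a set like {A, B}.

Directly nullable (have an ε-rule): {V}.
N is nullable via N -> V (every symbol on the right is already known nullable).
Not nullable: C, S — each has a terminal in every rule's right-hand side or depends on a non-nullable symbol.

{N, V}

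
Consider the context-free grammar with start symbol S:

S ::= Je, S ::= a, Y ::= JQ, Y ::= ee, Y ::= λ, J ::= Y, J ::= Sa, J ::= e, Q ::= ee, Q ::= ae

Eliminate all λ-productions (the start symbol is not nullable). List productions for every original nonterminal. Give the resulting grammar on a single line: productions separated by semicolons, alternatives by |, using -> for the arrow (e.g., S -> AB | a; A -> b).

S -> a | e | Je; J -> Y | e | Sa; Q -> ae | ee; Y -> Q | JQ | ee

Nullable set: {J, Y}.
S -> Je: J nullable, giving Je | e.
J -> Y: Y nullable, giving Y.
Drop Y -> λ.
Y -> JQ: J nullable, giving JQ | Q.
Unchanged (no nullable symbols): S -> a; J -> Sa; J -> e; Q -> ae; Q -> ee; Y -> ee.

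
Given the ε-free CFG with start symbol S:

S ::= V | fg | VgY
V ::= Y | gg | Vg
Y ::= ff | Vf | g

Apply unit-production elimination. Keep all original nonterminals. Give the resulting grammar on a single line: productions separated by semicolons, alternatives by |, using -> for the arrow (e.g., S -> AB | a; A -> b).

Unit productions: S->V, V->Y.
Unit pairs (A ⇒* B via units): (S,V), (S,Y), (V,Y).
S: inherits non-unit rules of {S, V, Y} → Vf | Vg | VgY | ff | fg | g | gg.
V: inherits non-unit rules of {V, Y} → Vf | Vg | ff | g | gg.
Y: inherits non-unit rules of {Y} → Vf | ff | g.

S -> g | Vf | Vg | ff | fg | gg | VgY; V -> g | Vf | Vg | ff | gg; Y -> g | Vf | ff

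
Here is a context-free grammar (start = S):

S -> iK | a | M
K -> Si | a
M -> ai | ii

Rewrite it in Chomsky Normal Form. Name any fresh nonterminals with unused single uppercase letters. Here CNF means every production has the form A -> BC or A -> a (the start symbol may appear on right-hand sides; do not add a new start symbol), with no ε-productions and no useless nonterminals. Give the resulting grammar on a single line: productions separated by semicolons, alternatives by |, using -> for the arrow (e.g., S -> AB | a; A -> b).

S -> a | AA | AK | BA; A -> i; B -> a; K -> a | SA

No ε-productions.
After unit-elimination: S -> a | ai | iK | ii; K -> a | Si; M -> ai | ii.
TERM: introduce B -> a, A -> i and substitute in every rule of length ≥2.
Drop unreachable/unproductive: M.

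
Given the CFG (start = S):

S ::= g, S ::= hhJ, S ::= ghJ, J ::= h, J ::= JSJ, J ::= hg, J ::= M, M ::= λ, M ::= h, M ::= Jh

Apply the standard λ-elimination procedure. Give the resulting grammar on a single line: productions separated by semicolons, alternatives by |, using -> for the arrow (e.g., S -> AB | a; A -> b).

S -> g | gh | hh | ghJ | hhJ; J -> M | S | h | JS | SJ | hg | JSJ; M -> h | Jh

Nullable set: {J, M}.
S -> ghJ: J nullable, giving gh | ghJ.
S -> hhJ: J nullable, giving hh | hhJ.
J -> JSJ: J, J nullable, giving JS | JSJ | S | SJ.
J -> M: M nullable, giving M.
Drop M -> λ.
M -> Jh: J nullable, giving Jh | h.
Unchanged (no nullable symbols): S -> g; J -> h; J -> hg; M -> h.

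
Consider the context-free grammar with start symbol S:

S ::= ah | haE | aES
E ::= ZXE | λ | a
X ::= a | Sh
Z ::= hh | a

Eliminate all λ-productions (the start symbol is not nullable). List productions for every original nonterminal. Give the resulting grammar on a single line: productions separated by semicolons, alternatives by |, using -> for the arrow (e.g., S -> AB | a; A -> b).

S -> aS | ah | ha | aES | haE; E -> a | ZX | ZXE; X -> a | Sh; Z -> a | hh

Nullable set: {E}.
S -> aES: E nullable, giving aES | aS.
S -> haE: E nullable, giving ha | haE.
Drop E -> λ.
E -> ZXE: E nullable, giving ZX | ZXE.
Unchanged (no nullable symbols): S -> ah; E -> a; X -> Sh; X -> a; Z -> a; Z -> hh.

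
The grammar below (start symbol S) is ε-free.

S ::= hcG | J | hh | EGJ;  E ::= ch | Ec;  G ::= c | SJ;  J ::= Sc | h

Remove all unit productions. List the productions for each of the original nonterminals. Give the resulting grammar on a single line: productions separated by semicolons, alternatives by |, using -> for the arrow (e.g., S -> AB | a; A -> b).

Unit productions: S->J.
Unit pairs (A ⇒* B via units): (S,J).
S: inherits non-unit rules of {J, S} → EGJ | Sc | h | hcG | hh.
E: inherits non-unit rules of {E} → Ec | ch.
G: inherits non-unit rules of {G} → SJ | c.
J: inherits non-unit rules of {J} → Sc | h.

S -> h | Sc | hh | EGJ | hcG; E -> Ec | ch; G -> c | SJ; J -> h | Sc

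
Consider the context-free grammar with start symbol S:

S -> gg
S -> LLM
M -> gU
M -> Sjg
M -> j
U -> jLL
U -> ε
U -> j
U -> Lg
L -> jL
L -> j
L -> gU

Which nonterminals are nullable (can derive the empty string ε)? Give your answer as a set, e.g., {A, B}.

Directly nullable (have an ε-rule): {U}.
Not nullable: L, M, S — each has a terminal in every rule's right-hand side or depends on a non-nullable symbol.

{U}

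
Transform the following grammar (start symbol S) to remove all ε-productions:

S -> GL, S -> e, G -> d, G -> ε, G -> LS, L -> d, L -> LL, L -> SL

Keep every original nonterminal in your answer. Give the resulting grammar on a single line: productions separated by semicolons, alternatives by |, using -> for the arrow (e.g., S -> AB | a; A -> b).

Nullable set: {G}.
S -> GL: G nullable, giving GL | L.
Drop G -> ε.
Unchanged (no nullable symbols): S -> e; G -> LS; G -> d; L -> LL; L -> SL; L -> d.

S -> L | e | GL; G -> d | LS; L -> d | LL | SL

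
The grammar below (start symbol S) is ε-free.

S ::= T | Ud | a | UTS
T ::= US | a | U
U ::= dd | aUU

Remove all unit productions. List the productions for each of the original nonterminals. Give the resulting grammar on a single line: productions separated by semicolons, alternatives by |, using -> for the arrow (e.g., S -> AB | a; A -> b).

Unit productions: S->T, T->U.
Unit pairs (A ⇒* B via units): (S,T), (S,U), (T,U).
S: inherits non-unit rules of {S, T, U} → US | UTS | Ud | a | aUU | dd.
T: inherits non-unit rules of {T, U} → US | a | aUU | dd.
U: inherits non-unit rules of {U} → aUU | dd.

S -> a | US | Ud | dd | UTS | aUU; T -> a | US | dd | aUU; U -> dd | aUU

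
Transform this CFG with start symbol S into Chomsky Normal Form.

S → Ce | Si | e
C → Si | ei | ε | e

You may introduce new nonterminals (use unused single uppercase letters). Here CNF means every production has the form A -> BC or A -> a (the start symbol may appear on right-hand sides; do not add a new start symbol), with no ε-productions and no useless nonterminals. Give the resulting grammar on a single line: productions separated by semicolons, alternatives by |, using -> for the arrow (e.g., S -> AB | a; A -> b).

Nullable: {C}; after ε-elimination: S -> e | Ce | Si; C -> e | Si | ei.
No unit productions to eliminate.
TERM: introduce B -> e, A -> i and substitute in every rule of length ≥2.

S -> e | CB | SA; A -> i; B -> e; C -> e | BA | SA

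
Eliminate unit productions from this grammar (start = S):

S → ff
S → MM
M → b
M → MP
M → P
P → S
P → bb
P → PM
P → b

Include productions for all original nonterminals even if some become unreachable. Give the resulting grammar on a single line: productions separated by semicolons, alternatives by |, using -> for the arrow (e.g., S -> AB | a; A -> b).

S -> MM | ff; M -> b | MM | MP | PM | bb | ff; P -> b | MM | PM | bb | ff

Unit productions: M->P, P->S.
Unit pairs (A ⇒* B via units): (M,P), (M,S), (P,S).
S: inherits non-unit rules of {S} → MM | ff.
M: inherits non-unit rules of {M, P, S} → MM | MP | PM | b | bb | ff.
P: inherits non-unit rules of {P, S} → MM | PM | b | bb | ff.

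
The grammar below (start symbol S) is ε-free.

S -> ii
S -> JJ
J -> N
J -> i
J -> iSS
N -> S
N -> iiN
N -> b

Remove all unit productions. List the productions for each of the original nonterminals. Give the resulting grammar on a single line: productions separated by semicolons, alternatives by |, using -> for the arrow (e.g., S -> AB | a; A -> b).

S -> JJ | ii; J -> b | i | JJ | ii | iSS | iiN; N -> b | JJ | ii | iiN

Unit productions: J->N, N->S.
Unit pairs (A ⇒* B via units): (J,N), (J,S), (N,S).
S: inherits non-unit rules of {S} → JJ | ii.
J: inherits non-unit rules of {J, N, S} → JJ | b | i | iSS | ii | iiN.
N: inherits non-unit rules of {N, S} → JJ | b | ii | iiN.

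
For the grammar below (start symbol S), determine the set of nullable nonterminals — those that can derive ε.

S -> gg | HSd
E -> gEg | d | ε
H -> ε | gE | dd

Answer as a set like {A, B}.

Directly nullable (have an ε-rule): {E, H}.
Not nullable: S — each has a terminal in every rule's right-hand side or depends on a non-nullable symbol.

{E, H}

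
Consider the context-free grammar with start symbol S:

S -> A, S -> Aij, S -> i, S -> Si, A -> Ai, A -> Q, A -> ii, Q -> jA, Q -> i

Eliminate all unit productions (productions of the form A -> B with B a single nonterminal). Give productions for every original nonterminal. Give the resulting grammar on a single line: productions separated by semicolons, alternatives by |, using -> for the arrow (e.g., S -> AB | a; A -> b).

S -> i | Ai | Si | ii | jA | Aij; A -> i | Ai | ii | jA; Q -> i | jA

Unit productions: A->Q, S->A.
Unit pairs (A ⇒* B via units): (A,Q), (S,A), (S,Q).
S: inherits non-unit rules of {A, Q, S} → Ai | Aij | Si | i | ii | jA.
A: inherits non-unit rules of {A, Q} → Ai | i | ii | jA.
Q: inherits non-unit rules of {Q} → i | jA.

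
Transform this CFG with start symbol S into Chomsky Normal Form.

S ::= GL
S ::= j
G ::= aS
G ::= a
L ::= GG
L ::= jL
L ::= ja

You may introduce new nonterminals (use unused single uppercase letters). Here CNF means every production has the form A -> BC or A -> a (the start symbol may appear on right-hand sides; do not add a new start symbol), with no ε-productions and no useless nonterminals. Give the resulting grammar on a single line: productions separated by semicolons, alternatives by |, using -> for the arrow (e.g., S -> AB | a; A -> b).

No ε-productions.
No unit productions to eliminate.
TERM: introduce A -> a, B -> j and substitute in every rule of length ≥2.

S -> j | GL; A -> a; B -> j; G -> a | AS; L -> BA | BL | GG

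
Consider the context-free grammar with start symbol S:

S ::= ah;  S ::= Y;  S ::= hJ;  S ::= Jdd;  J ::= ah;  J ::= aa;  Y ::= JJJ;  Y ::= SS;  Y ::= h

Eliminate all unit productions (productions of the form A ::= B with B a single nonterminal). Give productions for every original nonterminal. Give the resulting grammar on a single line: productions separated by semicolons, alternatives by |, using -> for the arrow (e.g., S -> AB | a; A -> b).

S -> h | SS | ah | hJ | JJJ | Jdd; J -> aa | ah; Y -> h | SS | JJJ

Unit productions: S->Y.
Unit pairs (A ⇒* B via units): (S,Y).
S: inherits non-unit rules of {S, Y} → JJJ | Jdd | SS | ah | h | hJ.
J: inherits non-unit rules of {J} → aa | ah.
Y: inherits non-unit rules of {Y} → JJJ | SS | h.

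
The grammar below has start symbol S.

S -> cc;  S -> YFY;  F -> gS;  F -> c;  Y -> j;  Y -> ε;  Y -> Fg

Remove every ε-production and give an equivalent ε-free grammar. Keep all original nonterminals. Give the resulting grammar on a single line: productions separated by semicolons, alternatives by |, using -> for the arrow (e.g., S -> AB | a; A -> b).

Nullable set: {Y}.
S -> YFY: Y, Y nullable, giving F | FY | YF | YFY.
Drop Y -> ε.
Unchanged (no nullable symbols): S -> cc; F -> c; F -> gS; Y -> Fg; Y -> j.

S -> F | FY | YF | cc | YFY; F -> c | gS; Y -> j | Fg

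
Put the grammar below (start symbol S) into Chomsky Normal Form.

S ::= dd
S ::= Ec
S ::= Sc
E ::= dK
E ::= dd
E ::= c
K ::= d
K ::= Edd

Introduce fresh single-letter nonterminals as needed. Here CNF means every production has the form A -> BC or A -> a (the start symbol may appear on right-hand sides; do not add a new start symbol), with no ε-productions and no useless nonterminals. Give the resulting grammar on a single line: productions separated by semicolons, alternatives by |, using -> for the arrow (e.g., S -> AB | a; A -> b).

No ε-productions.
No unit productions to eliminate.
TERM: introduce B -> c, A -> d and substitute in every rule of length ≥2.
BIN: K -> EAA becomes K -> EC, C -> AA.

S -> AA | EB | SB; A -> d; B -> c; C -> AA; E -> c | AA | AK; K -> d | EC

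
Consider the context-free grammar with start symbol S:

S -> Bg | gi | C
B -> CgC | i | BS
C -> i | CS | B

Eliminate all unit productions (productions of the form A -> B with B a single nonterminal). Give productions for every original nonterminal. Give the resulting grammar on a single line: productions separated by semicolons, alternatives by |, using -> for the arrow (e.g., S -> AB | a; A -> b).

Unit productions: C->B, S->C.
Unit pairs (A ⇒* B via units): (C,B), (S,B), (S,C).
S: inherits non-unit rules of {B, C, S} → BS | Bg | CS | CgC | gi | i.
B: inherits non-unit rules of {B} → BS | CgC | i.
C: inherits non-unit rules of {B, C} → BS | CS | CgC | i.

S -> i | BS | Bg | CS | gi | CgC; B -> i | BS | CgC; C -> i | BS | CS | CgC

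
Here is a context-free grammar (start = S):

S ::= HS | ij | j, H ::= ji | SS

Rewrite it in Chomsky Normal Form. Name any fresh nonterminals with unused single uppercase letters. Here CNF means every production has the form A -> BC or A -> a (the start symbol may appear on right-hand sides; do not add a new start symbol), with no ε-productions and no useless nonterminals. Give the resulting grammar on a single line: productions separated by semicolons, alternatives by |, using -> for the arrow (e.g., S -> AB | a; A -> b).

S -> j | BA | HS; A -> j; B -> i; H -> AB | SS

No ε-productions.
No unit productions to eliminate.
TERM: introduce B -> i, A -> j and substitute in every rule of length ≥2.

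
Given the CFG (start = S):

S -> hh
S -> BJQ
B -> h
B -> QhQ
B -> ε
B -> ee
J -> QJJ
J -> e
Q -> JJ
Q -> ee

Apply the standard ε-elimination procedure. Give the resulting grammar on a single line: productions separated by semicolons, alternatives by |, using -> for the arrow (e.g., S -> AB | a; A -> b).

Nullable set: {B}.
S -> BJQ: B nullable, giving BJQ | JQ.
Drop B -> ε.
Unchanged (no nullable symbols): S -> hh; B -> QhQ; B -> ee; B -> h; J -> QJJ; J -> e; Q -> JJ; Q -> ee.

S -> JQ | hh | BJQ; B -> h | ee | QhQ; J -> e | QJJ; Q -> JJ | ee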